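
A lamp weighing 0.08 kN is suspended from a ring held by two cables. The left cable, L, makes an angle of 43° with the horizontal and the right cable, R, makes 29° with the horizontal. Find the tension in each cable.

ΣF_x = 0: −T_L·cos43° + T_R·cos29° = 0 → T_R = 0.836196·T_L.
ΣF_y = 0: T_L·sin43° + T_R·sin29° = 0.08.
Substitute: T_L·(0.681998 + 0.836196·0.48481) = 0.08 → T_L = 0.0735704 ≈ 0.07357 kN.
Then T_R = 0.836196 × 0.0735704 = 0.06152 kN.

T_L = 0.07357 kN, T_R = 0.06152 kN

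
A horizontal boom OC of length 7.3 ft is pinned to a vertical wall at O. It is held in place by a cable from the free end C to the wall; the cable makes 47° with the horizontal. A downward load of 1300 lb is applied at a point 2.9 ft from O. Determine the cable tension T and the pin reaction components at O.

T = 706.1 lb, O_x = 481.6 lb, O_y = 783.6 lb

ΣM about O: T·sin47°·7.3 − 1300·2.9 = 0 → T = 3770/(7.3·0.731354) = 706.14 ≈ 706.1 lb.
ΣF_x = 0: O_x − T·cos47° = 0 → O_x = 706.14 × 0.681998 = 481.6 lb.
ΣF_y = 0: O_y + T·sin47° − 1300 = 0 → O_y = 1300 − 706.14 × 0.731354 = 783.6 lb.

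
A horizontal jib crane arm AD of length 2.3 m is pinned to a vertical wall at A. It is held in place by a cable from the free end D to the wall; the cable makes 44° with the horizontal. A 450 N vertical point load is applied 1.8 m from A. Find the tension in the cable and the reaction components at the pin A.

T = 507.0 N, A_x = 364.7 N, A_y = 97.83 N

ΣM about A: T·sin44°·2.3 − 450·1.8 = 0 → T = 810/(2.3·0.694658) = 506.975 ≈ 507.0 N.
ΣF_x = 0: A_x − T·cos44° = 0 → A_x = 506.975 × 0.71934 = 364.7 N.
ΣF_y = 0: A_y + T·sin44° − 450 = 0 → A_y = 450 − 506.975 × 0.694658 = 97.83 N.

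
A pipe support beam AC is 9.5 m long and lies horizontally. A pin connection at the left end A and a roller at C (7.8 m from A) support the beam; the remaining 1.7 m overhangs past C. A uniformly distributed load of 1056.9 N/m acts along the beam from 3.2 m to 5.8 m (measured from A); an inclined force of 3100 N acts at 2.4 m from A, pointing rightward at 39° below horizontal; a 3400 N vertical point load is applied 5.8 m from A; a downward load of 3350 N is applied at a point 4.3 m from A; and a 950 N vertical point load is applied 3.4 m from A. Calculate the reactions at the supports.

Resultant of the distributed load: 1056.9 × 2.6 = 2747.94 N at 4.5 m from A.
Taking moments about A: C_y·7.8 − (1056.9·2.6)·4.5 − 3100·sin39°·2.4 − 3400·5.8 − 3350·4.3 − 950·3.4 = 0 → C_y = 54402.9/7.8 = 6974.73 ≈ 6975 N.
ΣF_y = 0: A_y + 6974.73 − 1056.9·2.6 − 3100·sin39° − 3400 − 3350 − 950 = 0 → A_y = 5424 N.
ΣF_x = 0: A_x + 3100·cos39° = 0 → A_x = -2409 N.

A_x = -2409 N, A_y = 5424 N, C_y = 6975 N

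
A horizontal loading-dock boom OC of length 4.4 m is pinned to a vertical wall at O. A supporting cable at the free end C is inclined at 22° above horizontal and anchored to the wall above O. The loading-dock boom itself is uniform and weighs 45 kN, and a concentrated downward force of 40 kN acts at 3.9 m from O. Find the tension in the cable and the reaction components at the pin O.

T = 154.7 kN, O_x = 143.4 kN, O_y = 27.05 kN

ΣM about O: T·sin22°·4.4 − 45·2.2 − 40·3.9 = 0 → T = 255/(4.4·0.374607) = 154.708 ≈ 154.7 kN.
ΣF_x = 0: O_x − T·cos22° = 0 → O_x = 154.708 × 0.927184 = 143.4 kN.
ΣF_y = 0: O_y + T·sin22° − 45 − 40 = 0 → O_y = 85 − 154.708 × 0.374607 = 27.05 kN.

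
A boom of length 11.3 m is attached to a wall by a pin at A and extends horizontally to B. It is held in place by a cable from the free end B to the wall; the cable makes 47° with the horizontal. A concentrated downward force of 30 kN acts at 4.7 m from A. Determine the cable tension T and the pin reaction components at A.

ΣM about A: T·sin47°·11.3 − 30·4.7 = 0 → T = 141/(11.3·0.731354) = 17.0613 ≈ 17.06 kN.
ΣF_x = 0: A_x − T·cos47° = 0 → A_x = 17.0613 × 0.681998 = 11.64 kN.
ΣF_y = 0: A_y + T·sin47° − 30 = 0 → A_y = 30 − 17.0613 × 0.731354 = 17.52 kN.

T = 17.06 kN, A_x = 11.64 kN, A_y = 17.52 kN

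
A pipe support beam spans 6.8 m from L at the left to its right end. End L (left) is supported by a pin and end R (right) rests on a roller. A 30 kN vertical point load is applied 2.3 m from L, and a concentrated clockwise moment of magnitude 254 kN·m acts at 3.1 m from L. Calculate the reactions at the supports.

ΣM about L: R_y·6.8 − 30·2.3 − 254 = 0 → R_y = 323/6.8 = 47.50 kN.
ΣF_y = 0: L_y + 47.5 − 30 = 0 → L_y = -17.50 kN.
ΣF_x = 0: no horizontal applied forces, so L_x = 0.

L_x = 0, L_y = -17.50 kN, R_y = 47.50 kN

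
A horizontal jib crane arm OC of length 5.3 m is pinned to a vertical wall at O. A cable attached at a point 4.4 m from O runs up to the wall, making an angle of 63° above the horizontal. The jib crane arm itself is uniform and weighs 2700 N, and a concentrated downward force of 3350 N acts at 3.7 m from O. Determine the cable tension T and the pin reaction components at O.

T = 4987 N, O_x = 2264 N, O_y = 1607 N

ΣM about O: T·sin63°·4.4 − 2700·2.65 − 3350·3.7 = 0 → T = 19550/(4.4·0.891007) = 4986.7 ≈ 4987 N.
ΣF_x = 0: O_x − T·cos63° = 0 → O_x = 4986.7 × 0.45399 = 2264 N.
ΣF_y = 0: O_y + T·sin63° − 2700 − 3350 = 0 → O_y = 6050 − 4986.7 × 0.891007 = 1607 N.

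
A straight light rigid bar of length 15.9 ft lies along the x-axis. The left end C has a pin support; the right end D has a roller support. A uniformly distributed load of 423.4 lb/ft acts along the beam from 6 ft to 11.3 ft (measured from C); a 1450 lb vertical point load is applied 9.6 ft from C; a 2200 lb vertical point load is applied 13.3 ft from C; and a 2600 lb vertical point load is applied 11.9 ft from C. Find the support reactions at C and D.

Resultant of the distributed load: 423.4 × 5.3 = 2244.02 lb at 8.65 ft from C.
Moments about C: D_y·15.9 − (423.4·5.3)·8.65 − 1450·9.6 − 2200·13.3 − 2600·11.9 = 0 → D_y = 93530.773/15.9 = 5882.44 ≈ 5882 lb.
ΣF_y = 0: C_y + 5882.44 − 423.4·5.3 − 1450 − 2200 − 2600 = 0 → C_y = 2612 lb.
ΣF_x = 0: no horizontal applied forces, so C_x = 0.

C_x = 0, C_y = 2612 lb, D_y = 5882 lb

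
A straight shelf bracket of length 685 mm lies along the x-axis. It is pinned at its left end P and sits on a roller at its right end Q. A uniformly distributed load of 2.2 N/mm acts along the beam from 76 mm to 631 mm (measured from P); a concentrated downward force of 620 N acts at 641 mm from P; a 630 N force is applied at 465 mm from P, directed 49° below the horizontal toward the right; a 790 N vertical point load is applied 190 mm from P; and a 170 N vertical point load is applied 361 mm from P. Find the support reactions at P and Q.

P_x = -413.3 N, P_y = 1435 N, Q_y = 1842 N

Resultant of the distributed load: 2.2 × 555 = 1221 N at 353.5 mm from P.
Taking moments about P: Q_y·685 − (2.2·555)·353.5 − 620·641 − 630·sin49°·465 − 790·190 − 170·361 = 0 → Q_y = 1261610/685 = 1841.77 ≈ 1842 N.
ΣF_y = 0: P_y + 1841.77 − 2.2·555 − 620 − 630·sin49° − 790 − 170 = 0 → P_y = 1435 N.
ΣF_x = 0: P_x + 630·cos49° = 0 → P_x = -413.3 N.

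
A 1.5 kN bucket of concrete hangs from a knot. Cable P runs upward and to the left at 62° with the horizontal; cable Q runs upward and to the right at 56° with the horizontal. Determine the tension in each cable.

ΣF_x = 0: −T_P·cos62° + T_Q·cos56° = 0 → T_Q = 0.839552·T_P.
ΣF_y = 0: T_P·sin62° + T_Q·sin56° = 1.5.
Substitute: T_P·(0.882948 + 0.839552·0.829038) = 1.5 → T_P = 0.949987 ≈ 0.9500 kN.
Then T_Q = 0.839552 × 0.949987 = 0.7976 kN.

T_P = 0.9500 kN, T_Q = 0.7976 kN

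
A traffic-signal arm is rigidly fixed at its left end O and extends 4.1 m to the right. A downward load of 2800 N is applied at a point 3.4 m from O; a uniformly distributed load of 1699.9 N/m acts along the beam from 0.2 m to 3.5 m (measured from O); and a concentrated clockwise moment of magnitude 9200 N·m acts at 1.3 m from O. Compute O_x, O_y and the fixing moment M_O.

O_x = 0, O_y = 8410 N, M_O = 29100 N·m

Resultant of the distributed load: 1699.9 × 3.3 = 5609.67 N at 1.85 m from O.
ΣF_x = 0: O_x = 0.
ΣF_y = 0: O_y − 2800 − 1699.9·3.3 = 0 → O_y = 8410 N.
ΣM about O: M_O − 2800·3.4 − (1699.9·3.3)·1.85 − 9200 = 0 → M_O = 29100 N·m.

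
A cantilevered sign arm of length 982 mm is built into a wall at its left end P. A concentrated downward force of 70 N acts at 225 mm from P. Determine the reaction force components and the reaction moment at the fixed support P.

P_x = 0, P_y = 70.00 N, M_P = 15750 N·mm

ΣF_x = 0: P_x = 0.
ΣF_y = 0: P_y − 70 = 0 → P_y = 70.00 N.
ΣM about P: M_P − 70·225 = 0 → M_P = 15750 N·mm.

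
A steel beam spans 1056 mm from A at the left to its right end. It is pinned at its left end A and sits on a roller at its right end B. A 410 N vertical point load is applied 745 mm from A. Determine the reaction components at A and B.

Taking moments about A: B_y·1056 − 410·745 = 0 → B_y = 305450/1056 = 289.252 ≈ 289.3 N.
ΣF_y = 0: A_y + 289.252 − 410 = 0 → A_y = 120.7 N.
ΣF_x = 0: no horizontal applied forces, so A_x = 0.

A_x = 0, A_y = 120.7 N, B_y = 289.3 N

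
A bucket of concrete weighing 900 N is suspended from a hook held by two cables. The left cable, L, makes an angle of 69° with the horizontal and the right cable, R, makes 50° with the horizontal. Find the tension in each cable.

T_L = 661.4 N, T_R = 368.8 N

ΣF_x = 0: −T_L·cos69° + T_R·cos50° = 0 → T_R = 0.557522·T_L.
ΣF_y = 0: T_L·sin69° + T_R·sin50° = 900.
Substitute: T_L·(0.93358 + 0.557522·0.766044) = 900 → T_L = 661.441 ≈ 661.4 N.
Then T_R = 0.557522 × 661.441 = 368.8 N.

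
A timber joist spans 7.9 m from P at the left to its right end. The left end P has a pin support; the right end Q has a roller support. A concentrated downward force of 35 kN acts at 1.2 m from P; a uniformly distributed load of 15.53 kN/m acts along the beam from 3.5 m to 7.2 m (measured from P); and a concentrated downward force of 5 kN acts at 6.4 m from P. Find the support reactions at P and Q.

Resultant of the distributed load: 15.53 × 3.7 = 57.461 kN at 5.35 m from P.
Moments about P: Q_y·7.9 − 35·1.2 − (15.53·3.7)·5.35 − 5·6.4 = 0 → Q_y = 381.41635/7.9 = 48.2806 ≈ 48.28 kN.
ΣF_y = 0: P_y + 48.2806 − 35 − 15.53·3.7 − 5 = 0 → P_y = 49.18 kN.
ΣF_x = 0: no horizontal applied forces, so P_x = 0.

P_x = 0, P_y = 49.18 kN, Q_y = 48.28 kN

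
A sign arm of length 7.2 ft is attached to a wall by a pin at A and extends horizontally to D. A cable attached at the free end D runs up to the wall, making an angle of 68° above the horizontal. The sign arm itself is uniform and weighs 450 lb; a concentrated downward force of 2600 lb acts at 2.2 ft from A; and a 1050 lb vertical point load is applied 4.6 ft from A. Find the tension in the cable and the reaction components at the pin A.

T = 1823 lb, A_x = 682.9 lb, A_y = 2410 lb

ΣM about A: T·sin68°·7.2 − 450·3.6 − 2600·2.2 − 1050·4.6 = 0 → T = 12170/(7.2·0.927184) = 1823.02 ≈ 1823 lb.
ΣF_x = 0: A_x − T·cos68° = 0 → A_x = 1823.02 × 0.374607 = 682.9 lb.
ΣF_y = 0: A_y + T·sin68° − 450 − 2600 − 1050 = 0 → A_y = 4100 − 1823.02 × 0.927184 = 2410 lb.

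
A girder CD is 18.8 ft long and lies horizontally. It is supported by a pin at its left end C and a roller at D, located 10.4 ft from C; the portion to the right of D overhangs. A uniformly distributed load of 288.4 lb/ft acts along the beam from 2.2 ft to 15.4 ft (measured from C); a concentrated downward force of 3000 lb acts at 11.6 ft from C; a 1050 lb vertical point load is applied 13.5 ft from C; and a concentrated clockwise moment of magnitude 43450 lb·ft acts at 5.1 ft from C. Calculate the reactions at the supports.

C_x = 0, C_y = -4251 lb, D_y = 12110 lb

Resultant of the distributed load: 288.4 × 13.2 = 3806.88 lb at 8.8 ft from C.
Taking moments about C: D_y·10.4 − (288.4·13.2)·8.8 − 3000·11.6 − 1050·13.5 − 43450 = 0 → D_y = 125925.544/10.4 = 12108.2 ≈ 12110 lb.
ΣF_y = 0: C_y + 12108.2 − 288.4·13.2 − 3000 − 1050 = 0 → C_y = -4251 lb.
ΣF_x = 0: no horizontal applied forces, so C_x = 0.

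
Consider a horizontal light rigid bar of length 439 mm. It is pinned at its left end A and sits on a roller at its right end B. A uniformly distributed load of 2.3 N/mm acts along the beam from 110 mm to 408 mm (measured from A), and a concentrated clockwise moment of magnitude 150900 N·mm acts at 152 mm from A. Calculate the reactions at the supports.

A_x = 0, A_y = -62.71 N, B_y = 748.1 N

Resultant of the distributed load: 2.3 × 298 = 685.4 N at 259 mm from A.
ΣM about A: B_y·439 − (2.3·298)·259 − 150900 = 0 → B_y = 328418.6/439 = 748.106 ≈ 748.1 N.
ΣF_y = 0: A_y + 748.106 − 2.3·298 = 0 → A_y = -62.71 N.
ΣF_x = 0: no horizontal applied forces, so A_x = 0.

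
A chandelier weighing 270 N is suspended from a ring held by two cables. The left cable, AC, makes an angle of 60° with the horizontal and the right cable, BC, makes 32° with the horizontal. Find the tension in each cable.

ΣF_x = 0: −T_AC·cos60° + T_BC·cos32° = 0 → T_BC = 0.589589·T_AC.
ΣF_y = 0: T_AC·sin60° + T_BC·sin32° = 270.
Substitute: T_AC·(0.866025 + 0.589589·0.529919) = 270 → T_AC = 229.113 ≈ 229.1 N.
Then T_BC = 0.589589 × 229.113 = 135.1 N.

T_AC = 229.1 N, T_BC = 135.1 N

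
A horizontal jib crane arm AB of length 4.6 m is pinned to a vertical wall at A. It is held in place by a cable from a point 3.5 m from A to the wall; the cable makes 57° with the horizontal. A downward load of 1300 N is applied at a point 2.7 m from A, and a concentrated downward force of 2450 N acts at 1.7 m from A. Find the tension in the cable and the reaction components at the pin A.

ΣM about A: T·sin57°·3.5 − 1300·2.7 − 2450·1.7 = 0 → T = 7675/(3.5·0.838671) = 2614.68 ≈ 2615 N.
ΣF_x = 0: A_x − T·cos57° = 0 → A_x = 2614.68 × 0.544639 = 1424 N.
ΣF_y = 0: A_y + T·sin57° − 1300 − 2450 = 0 → A_y = 3750 − 2614.68 × 0.838671 = 1557 N.

T = 2615 N, A_x = 1424 N, A_y = 1557 N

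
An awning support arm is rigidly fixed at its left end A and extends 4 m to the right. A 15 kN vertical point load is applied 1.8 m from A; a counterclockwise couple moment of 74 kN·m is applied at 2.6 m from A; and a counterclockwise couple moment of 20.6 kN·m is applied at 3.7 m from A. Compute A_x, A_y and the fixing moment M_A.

A_x = 0, A_y = 15.00 kN, M_A = -67.60 kN·m

ΣF_x = 0: A_x = 0.
ΣF_y = 0: A_y − 15 = 0 → A_y = 15.00 kN.
ΣM about A: M_A − 15·1.8 + 74 + 20.6 = 0 → M_A = -67.60 kN·m.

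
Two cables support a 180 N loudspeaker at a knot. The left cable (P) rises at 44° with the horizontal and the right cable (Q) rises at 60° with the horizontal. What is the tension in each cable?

ΣF_x = 0: −T_P·cos44° + T_Q·cos60° = 0 → T_Q = 1.43868·T_P.
ΣF_y = 0: T_P·sin44° + T_Q·sin60° = 180.
Substitute: T_P·(0.694658 + 1.43868·0.866025) = 180 → T_P = 92.7553 ≈ 92.76 N.
Then T_Q = 1.43868 × 92.7553 = 133.4 N.

T_P = 92.76 N, T_Q = 133.4 N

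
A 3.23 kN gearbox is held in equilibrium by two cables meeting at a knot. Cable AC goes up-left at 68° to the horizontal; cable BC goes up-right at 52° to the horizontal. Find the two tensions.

T_AC = 2.296 kN, T_BC = 1.397 kN

ΣF_x = 0: −T_AC·cos68° + T_BC·cos52° = 0 → T_BC = 0.608462·T_AC.
ΣF_y = 0: T_AC·sin68° + T_BC·sin52° = 3.23.
Substitute: T_AC·(0.927184 + 0.608462·0.788011) = 3.23 → T_AC = 2.29622 ≈ 2.296 kN.
Then T_BC = 0.608462 × 2.29622 = 1.397 kN.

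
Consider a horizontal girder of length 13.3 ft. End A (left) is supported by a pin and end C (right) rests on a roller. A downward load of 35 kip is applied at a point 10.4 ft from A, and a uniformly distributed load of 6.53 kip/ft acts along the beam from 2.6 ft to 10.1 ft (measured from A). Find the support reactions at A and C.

A_x = 0, A_y = 33.22 kip, C_y = 50.75 kip

Resultant of the distributed load: 6.53 × 7.5 = 48.975 kip at 6.35 ft from A.
Taking moments about A: C_y·13.3 − 35·10.4 − (6.53·7.5)·6.35 = 0 → C_y = 674.99125/13.3 = 50.7512 ≈ 50.75 kip.
ΣF_y = 0: A_y + 50.7512 − 35 − 6.53·7.5 = 0 → A_y = 33.22 kip.
ΣF_x = 0: no horizontal applied forces, so A_x = 0.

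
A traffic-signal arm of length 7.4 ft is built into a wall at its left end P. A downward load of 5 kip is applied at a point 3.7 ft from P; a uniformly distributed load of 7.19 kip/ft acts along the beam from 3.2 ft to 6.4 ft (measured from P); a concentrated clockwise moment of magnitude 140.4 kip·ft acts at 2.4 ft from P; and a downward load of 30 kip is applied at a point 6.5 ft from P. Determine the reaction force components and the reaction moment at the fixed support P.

P_x = 0, P_y = 58.01 kip, M_P = 464.3 kip·ft

Resultant of the distributed load: 7.19 × 3.2 = 23.008 kip at 4.8 ft from P.
ΣF_x = 0: P_x = 0.
ΣF_y = 0: P_y − 5 − 7.19·3.2 − 30 = 0 → P_y = 58.01 kip.
ΣM about P: M_P − 5·3.7 − (7.19·3.2)·4.8 − 140.4 − 30·6.5 = 0 → M_P = 464.3 kip·ft.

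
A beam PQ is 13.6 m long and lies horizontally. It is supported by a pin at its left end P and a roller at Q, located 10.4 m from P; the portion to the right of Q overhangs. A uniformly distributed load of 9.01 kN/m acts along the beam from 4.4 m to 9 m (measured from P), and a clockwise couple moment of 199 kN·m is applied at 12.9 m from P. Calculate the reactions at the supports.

Resultant of the distributed load: 9.01 × 4.6 = 41.446 kN at 6.7 m from P.
Moments about P: Q_y·10.4 − (9.01·4.6)·6.7 − 199 = 0 → Q_y = 476.6882/10.4 = 45.8354 ≈ 45.84 kN.
ΣF_y = 0: P_y + 45.8354 − 9.01·4.6 = 0 → P_y = -4.389 kN.
ΣF_x = 0: no horizontal applied forces, so P_x = 0.

P_x = 0, P_y = -4.389 kN, Q_y = 45.84 kN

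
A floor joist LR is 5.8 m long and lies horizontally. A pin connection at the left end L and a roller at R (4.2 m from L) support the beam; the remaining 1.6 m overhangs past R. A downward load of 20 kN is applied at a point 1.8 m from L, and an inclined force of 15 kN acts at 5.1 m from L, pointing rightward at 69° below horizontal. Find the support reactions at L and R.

L_x = -5.376 kN, L_y = 8.428 kN, R_y = 25.58 kN

Taking moments about L: R_y·4.2 − 20·1.8 − 15·sin69°·5.1 = 0 → R_y = 107.419/4.2 = 25.576 ≈ 25.58 kN.
ΣF_y = 0: L_y + 25.576 − 20 − 15·sin69° = 0 → L_y = 8.428 kN.
ΣF_x = 0: L_x + 15·cos69° = 0 → L_x = -5.376 kN.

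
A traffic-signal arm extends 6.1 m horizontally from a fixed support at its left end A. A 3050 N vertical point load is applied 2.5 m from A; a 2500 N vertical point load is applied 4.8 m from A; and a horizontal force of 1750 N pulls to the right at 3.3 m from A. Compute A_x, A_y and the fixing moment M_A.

ΣF_x = 0: A_x + 1750 = 0 → A_x = -1750 N.
ΣF_y = 0: A_y − 3050 − 2500 = 0 → A_y = 5550 N.
ΣM about A: M_A − 3050·2.5 − 2500·4.8 = 0 → M_A = 19620 N·m.

A_x = -1750 N, A_y = 5550 N, M_A = 19620 N·m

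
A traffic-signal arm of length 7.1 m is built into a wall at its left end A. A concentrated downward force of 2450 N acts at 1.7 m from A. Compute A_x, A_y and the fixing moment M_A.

ΣF_x = 0: A_x = 0.
ΣF_y = 0: A_y − 2450 = 0 → A_y = 2450 N.
ΣM about A: M_A − 2450·1.7 = 0 → M_A = 4165 N·m.

A_x = 0, A_y = 2450 N, M_A = 4165 N·m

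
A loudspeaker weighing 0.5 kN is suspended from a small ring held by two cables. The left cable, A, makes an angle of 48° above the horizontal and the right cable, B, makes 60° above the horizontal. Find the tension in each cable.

T_A = 0.2629 kN, T_B = 0.3518 kN

ΣF_x = 0: −T_A·cos48° + T_B·cos60° = 0 → T_B = 1.33826·T_A.
ΣF_y = 0: T_A·sin48° + T_B·sin60° = 0.5.
Substitute: T_A·(0.743145 + 1.33826·0.866025) = 0.5 → T_A = 0.262866 ≈ 0.2629 kN.
Then T_B = 1.33826 × 0.262866 = 0.3518 kN.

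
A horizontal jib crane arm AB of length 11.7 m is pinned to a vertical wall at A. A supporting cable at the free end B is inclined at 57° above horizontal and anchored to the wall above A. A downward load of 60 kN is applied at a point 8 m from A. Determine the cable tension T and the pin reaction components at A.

T = 48.92 kN, A_x = 26.64 kN, A_y = 18.97 kN

ΣM about A: T·sin57°·11.7 − 60·8 = 0 → T = 480/(11.7·0.838671) = 48.9174 ≈ 48.92 kN.
ΣF_x = 0: A_x − T·cos57° = 0 → A_x = 48.9174 × 0.544639 = 26.64 kN.
ΣF_y = 0: A_y + T·sin57° − 60 = 0 → A_y = 60 − 48.9174 × 0.838671 = 18.97 kN.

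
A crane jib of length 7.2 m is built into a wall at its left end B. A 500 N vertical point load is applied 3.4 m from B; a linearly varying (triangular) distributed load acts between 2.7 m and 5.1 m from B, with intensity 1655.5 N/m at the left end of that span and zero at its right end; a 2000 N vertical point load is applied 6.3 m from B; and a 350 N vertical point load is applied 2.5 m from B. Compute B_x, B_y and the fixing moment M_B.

Resultant of the triangular load: ½ × 1655.5 × 2.4 = 1986.6 N, acting at 3.5 m from B (one-third of the span from the peak).
ΣF_x = 0: B_x = 0.
ΣF_y = 0: B_y − 500 − ½·1655.5·2.4 − 2000 − 350 = 0 → B_y = 4837 N.
ΣM about B: M_B − 500·3.4 − (½·1655.5·2.4)·3.5 − 2000·6.3 − 350·2.5 = 0 → M_B = 22130 N·m.

B_x = 0, B_y = 4837 N, M_B = 22130 N·m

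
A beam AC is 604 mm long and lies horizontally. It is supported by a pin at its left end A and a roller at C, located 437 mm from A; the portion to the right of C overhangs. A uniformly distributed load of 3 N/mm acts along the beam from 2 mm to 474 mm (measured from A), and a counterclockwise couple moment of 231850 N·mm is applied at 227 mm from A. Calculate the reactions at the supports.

Resultant of the distributed load: 3 × 472 = 1416 N at 238 mm from A.
ΣM about A: C_y·437 − (3·472)·238 + 231850 = 0 → C_y = 105158/437 = 240.636 ≈ 240.6 N.
ΣF_y = 0: A_y + 240.636 − 3·472 = 0 → A_y = 1175 N.
ΣF_x = 0: no horizontal applied forces, so A_x = 0.

A_x = 0, A_y = 1175 N, C_y = 240.6 N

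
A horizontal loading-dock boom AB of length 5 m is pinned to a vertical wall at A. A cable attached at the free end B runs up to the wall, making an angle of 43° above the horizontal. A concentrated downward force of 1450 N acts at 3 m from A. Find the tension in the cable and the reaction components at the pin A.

ΣM about A: T·sin43°·5 − 1450·3 = 0 → T = 4350/(5·0.681998) = 1275.66 ≈ 1276 N.
ΣF_x = 0: A_x − T·cos43° = 0 → A_x = 1275.66 × 0.731354 = 933.0 N.
ΣF_y = 0: A_y + T·sin43° − 1450 = 0 → A_y = 1450 − 1275.66 × 0.681998 = 580.0 N.

T = 1276 N, A_x = 933.0 N, A_y = 580.0 N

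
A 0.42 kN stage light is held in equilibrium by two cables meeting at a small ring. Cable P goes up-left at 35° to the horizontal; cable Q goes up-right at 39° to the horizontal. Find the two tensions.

ΣF_x = 0: −T_P·cos35° + T_Q·cos39° = 0 → T_Q = 1.05405·T_P.
ΣF_y = 0: T_P·sin35° + T_Q·sin39° = 0.42.
Substitute: T_P·(0.573576 + 1.05405·0.62932) = 0.42 → T_P = 0.339556 ≈ 0.3396 kN.
Then T_Q = 1.05405 × 0.339556 = 0.3579 kN.

T_P = 0.3396 kN, T_Q = 0.3579 kN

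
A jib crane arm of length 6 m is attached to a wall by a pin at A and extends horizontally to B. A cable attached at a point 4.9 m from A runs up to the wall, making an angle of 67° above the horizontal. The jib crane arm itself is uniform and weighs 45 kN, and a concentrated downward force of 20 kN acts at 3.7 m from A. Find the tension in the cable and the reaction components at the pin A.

T = 46.34 kN, A_x = 18.11 kN, A_y = 22.35 kN

ΣM about A: T·sin67°·4.9 − 45·3 − 20·3.7 = 0 → T = 209/(4.9·0.920505) = 46.3366 ≈ 46.34 kN.
ΣF_x = 0: A_x − T·cos67° = 0 → A_x = 46.3366 × 0.390731 = 18.11 kN.
ΣF_y = 0: A_y + T·sin67° − 45 − 20 = 0 → A_y = 65 − 46.3366 × 0.920505 = 22.35 kN.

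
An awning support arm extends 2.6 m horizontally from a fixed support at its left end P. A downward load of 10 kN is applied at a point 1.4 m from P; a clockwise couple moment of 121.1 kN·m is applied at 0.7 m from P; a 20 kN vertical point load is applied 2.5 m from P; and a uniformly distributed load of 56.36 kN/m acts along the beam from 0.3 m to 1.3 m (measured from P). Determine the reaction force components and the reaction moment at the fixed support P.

P_x = 0, P_y = 86.36 kN, M_P = 230.2 kN·m

Resultant of the distributed load: 56.36 × 1 = 56.36 kN at 0.8 m from P.
ΣF_x = 0: P_x = 0.
ΣF_y = 0: P_y − 10 − 20 − 56.36·1 = 0 → P_y = 86.36 kN.
ΣM about P: M_P − 10·1.4 − 121.1 − 20·2.5 − (56.36·1)·0.8 = 0 → M_P = 230.2 kN·m.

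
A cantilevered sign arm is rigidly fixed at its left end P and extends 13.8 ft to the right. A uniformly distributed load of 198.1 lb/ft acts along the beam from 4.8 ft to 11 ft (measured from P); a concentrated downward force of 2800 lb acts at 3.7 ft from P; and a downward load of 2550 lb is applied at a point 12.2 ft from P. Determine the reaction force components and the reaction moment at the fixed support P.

Resultant of the distributed load: 198.1 × 6.2 = 1228.22 lb at 7.9 ft from P.
ΣF_x = 0: P_x = 0.
ΣF_y = 0: P_y − 198.1·6.2 − 2800 − 2550 = 0 → P_y = 6578 lb.
ΣM about P: M_P − (198.1·6.2)·7.9 − 2800·3.7 − 2550·12.2 = 0 → M_P = 51170 lb·ft.

P_x = 0, P_y = 6578 lb, M_P = 51170 lb·ft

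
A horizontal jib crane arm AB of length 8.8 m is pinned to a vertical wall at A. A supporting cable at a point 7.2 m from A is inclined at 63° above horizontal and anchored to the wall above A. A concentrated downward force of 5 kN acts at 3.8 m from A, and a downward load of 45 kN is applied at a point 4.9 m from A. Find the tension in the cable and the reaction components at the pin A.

T = 37.33 kN, A_x = 16.95 kN, A_y = 16.74 kN

ΣM about A: T·sin63°·7.2 − 5·3.8 − 45·4.9 = 0 → T = 239.5/(7.2·0.891007) = 37.3329 ≈ 37.33 kN.
ΣF_x = 0: A_x − T·cos63° = 0 → A_x = 37.3329 × 0.45399 = 16.95 kN.
ΣF_y = 0: A_y + T·sin63° − 5 − 45 = 0 → A_y = 50 − 37.3329 × 0.891007 = 16.74 kN.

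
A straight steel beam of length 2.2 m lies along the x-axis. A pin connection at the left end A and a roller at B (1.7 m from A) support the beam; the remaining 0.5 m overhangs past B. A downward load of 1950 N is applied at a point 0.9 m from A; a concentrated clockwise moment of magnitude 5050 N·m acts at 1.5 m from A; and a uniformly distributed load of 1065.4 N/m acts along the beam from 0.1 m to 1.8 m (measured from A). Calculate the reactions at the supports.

A_x = 0, A_y = -1254 N, B_y = 5015 N

Resultant of the distributed load: 1065.4 × 1.7 = 1811.18 N at 0.95 m from A.
Moments about A: B_y·1.7 − 1950·0.9 − 5050 − (1065.4·1.7)·0.95 = 0 → B_y = 8525.621/1.7 = 5015.07 ≈ 5015 N.
ΣF_y = 0: A_y + 5015.07 − 1950 − 1065.4·1.7 = 0 → A_y = -1254 N.
ΣF_x = 0: no horizontal applied forces, so A_x = 0.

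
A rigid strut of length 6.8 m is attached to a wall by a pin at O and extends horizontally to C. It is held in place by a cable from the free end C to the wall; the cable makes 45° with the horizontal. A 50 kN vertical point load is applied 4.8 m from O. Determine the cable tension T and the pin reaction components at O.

ΣM about O: T·sin45°·6.8 − 50·4.8 = 0 → T = 240/(6.8·0.707107) = 49.9134 ≈ 49.91 kN.
ΣF_x = 0: O_x − T·cos45° = 0 → O_x = 49.9134 × 0.707107 = 35.29 kN.
ΣF_y = 0: O_y + T·sin45° − 50 = 0 → O_y = 50 − 49.9134 × 0.707107 = 14.71 kN.

T = 49.91 kN, O_x = 35.29 kN, O_y = 14.71 kN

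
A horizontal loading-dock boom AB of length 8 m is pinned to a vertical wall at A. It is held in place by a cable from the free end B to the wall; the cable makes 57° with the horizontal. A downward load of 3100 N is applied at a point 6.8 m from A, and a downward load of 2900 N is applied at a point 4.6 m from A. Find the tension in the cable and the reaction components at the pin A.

ΣM about A: T·sin57°·8 − 3100·6.8 − 2900·4.6 = 0 → T = 34420/(8·0.838671) = 5130.14 ≈ 5130 N.
ΣF_x = 0: A_x − T·cos57° = 0 → A_x = 5130.14 × 0.544639 = 2794 N.
ΣF_y = 0: A_y + T·sin57° − 3100 − 2900 = 0 → A_y = 6000 − 5130.14 × 0.838671 = 1698 N.

T = 5130 N, A_x = 2794 N, A_y = 1698 N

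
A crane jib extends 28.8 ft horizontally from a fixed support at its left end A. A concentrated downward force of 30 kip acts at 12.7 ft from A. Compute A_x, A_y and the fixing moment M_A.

A_x = 0, A_y = 30.00 kip, M_A = 381.0 kip·ft

ΣF_x = 0: A_x = 0.
ΣF_y = 0: A_y − 30 = 0 → A_y = 30.00 kip.
ΣM about A: M_A − 30·12.7 = 0 → M_A = 381.0 kip·ft.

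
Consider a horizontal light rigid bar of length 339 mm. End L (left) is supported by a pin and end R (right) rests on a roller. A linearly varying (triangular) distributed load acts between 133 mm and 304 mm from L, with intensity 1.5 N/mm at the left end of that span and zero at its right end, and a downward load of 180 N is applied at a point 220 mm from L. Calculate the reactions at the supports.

Resultant of the triangular load: ½ × 1.5 × 171 = 128.25 N, acting at 190 mm from L (one-third of the span from the peak).
ΣM about L: R_y·339 − (½·1.5·171)·190 − 180·220 = 0 → R_y = 63967.5/339 = 188.695 ≈ 188.7 N.
ΣF_y = 0: L_y + 188.695 − ½·1.5·171 − 180 = 0 → L_y = 119.6 N.
ΣF_x = 0: no horizontal applied forces, so L_x = 0.

L_x = 0, L_y = 119.6 N, R_y = 188.7 N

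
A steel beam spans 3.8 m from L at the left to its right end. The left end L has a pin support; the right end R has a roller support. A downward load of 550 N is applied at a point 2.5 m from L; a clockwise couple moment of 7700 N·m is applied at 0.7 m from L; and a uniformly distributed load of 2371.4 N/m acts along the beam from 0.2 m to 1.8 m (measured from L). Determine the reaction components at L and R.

Resultant of the distributed load: 2371.4 × 1.6 = 3794.24 N at 1 m from L.
Moments about L: R_y·3.8 − 550·2.5 − 7700 − (2371.4·1.6)·1 = 0 → R_y = 12869.24/3.8 = 3386.64 ≈ 3387 N.
ΣF_y = 0: L_y + 3386.64 − 550 − 2371.4·1.6 = 0 → L_y = 957.6 N.
ΣF_x = 0: no horizontal applied forces, so L_x = 0.

L_x = 0, L_y = 957.6 N, R_y = 3387 N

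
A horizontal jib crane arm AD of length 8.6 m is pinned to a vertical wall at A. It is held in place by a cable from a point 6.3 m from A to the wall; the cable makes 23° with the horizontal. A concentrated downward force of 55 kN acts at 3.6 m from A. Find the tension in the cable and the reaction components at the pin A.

ΣM about A: T·sin23°·6.3 − 55·3.6 = 0 → T = 198/(6.3·0.390731) = 80.4353 ≈ 80.44 kN.
ΣF_x = 0: A_x − T·cos23° = 0 → A_x = 80.4353 × 0.920505 = 74.04 kN.
ΣF_y = 0: A_y + T·sin23° − 55 = 0 → A_y = 55 − 80.4353 × 0.390731 = 23.57 kN.

T = 80.44 kN, A_x = 74.04 kN, A_y = 23.57 kN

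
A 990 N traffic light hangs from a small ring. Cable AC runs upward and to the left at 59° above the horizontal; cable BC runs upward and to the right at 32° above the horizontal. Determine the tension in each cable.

ΣF_x = 0: −T_AC·cos59° + T_BC·cos32° = 0 → T_BC = 0.607322·T_AC.
ΣF_y = 0: T_AC·sin59° + T_BC·sin32° = 990.
Substitute: T_AC·(0.857167 + 0.607322·0.529919) = 990 → T_AC = 839.696 ≈ 839.7 N.
Then T_BC = 0.607322 × 839.696 = 510.0 N.

T_AC = 839.7 N, T_BC = 510.0 N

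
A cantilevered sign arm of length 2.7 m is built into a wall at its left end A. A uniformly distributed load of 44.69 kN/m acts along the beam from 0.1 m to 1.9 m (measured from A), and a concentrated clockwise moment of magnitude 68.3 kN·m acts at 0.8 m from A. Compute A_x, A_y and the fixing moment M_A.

Resultant of the distributed load: 44.69 × 1.8 = 80.442 kN at 1 m from A.
ΣF_x = 0: A_x = 0.
ΣF_y = 0: A_y − 44.69·1.8 = 0 → A_y = 80.44 kN.
ΣM about A: M_A − (44.69·1.8)·1 − 68.3 = 0 → M_A = 148.7 kN·m.

A_x = 0, A_y = 80.44 kN, M_A = 148.7 kN·m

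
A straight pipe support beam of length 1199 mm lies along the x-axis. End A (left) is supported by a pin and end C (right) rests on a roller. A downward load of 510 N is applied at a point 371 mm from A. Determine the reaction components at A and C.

A_x = 0, A_y = 352.2 N, C_y = 157.8 N

ΣM about A: C_y·1199 − 510·371 = 0 → C_y = 189210/1199 = 157.807 ≈ 157.8 N.
ΣF_y = 0: A_y + 157.807 − 510 = 0 → A_y = 352.2 N.
ΣF_x = 0: no horizontal applied forces, so A_x = 0.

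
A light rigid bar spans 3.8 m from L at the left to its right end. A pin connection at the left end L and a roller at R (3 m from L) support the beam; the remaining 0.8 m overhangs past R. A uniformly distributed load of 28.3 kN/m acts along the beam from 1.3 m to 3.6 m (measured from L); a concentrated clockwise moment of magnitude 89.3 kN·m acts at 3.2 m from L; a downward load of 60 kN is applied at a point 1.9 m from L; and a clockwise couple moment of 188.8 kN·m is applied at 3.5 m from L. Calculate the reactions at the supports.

L_x = 0, L_y = -58.77 kN, R_y = 183.9 kN

Resultant of the distributed load: 28.3 × 2.3 = 65.09 kN at 2.45 m from L.
Taking moments about L: R_y·3 − (28.3·2.3)·2.45 − 89.3 − 60·1.9 − 188.8 = 0 → R_y = 551.5705/3 = 183.857 ≈ 183.9 kN.
ΣF_y = 0: L_y + 183.857 − 28.3·2.3 − 60 = 0 → L_y = -58.77 kN.
ΣF_x = 0: no horizontal applied forces, so L_x = 0.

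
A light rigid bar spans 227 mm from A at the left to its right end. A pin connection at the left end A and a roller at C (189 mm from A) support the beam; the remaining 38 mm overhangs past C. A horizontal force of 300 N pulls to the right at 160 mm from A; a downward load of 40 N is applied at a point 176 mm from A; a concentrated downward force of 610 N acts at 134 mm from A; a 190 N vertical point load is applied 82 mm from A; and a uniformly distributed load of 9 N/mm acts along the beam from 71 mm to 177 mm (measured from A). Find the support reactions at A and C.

Resultant of the distributed load: 9 × 106 = 954 N at 124 mm from A.
Taking moments about A: C_y·189 − 40·176 − 610·134 − 190·82 − (9·106)·124 = 0 → C_y = 222656/189 = 1178.07 ≈ 1178 N.
ΣF_y = 0: A_y + 1178.07 − 40 − 610 − 190 − 9·106 = 0 → A_y = 615.9 N.
ΣF_x = 0: A_x + 300 = 0 → A_x = -300.0 N.

A_x = -300.0 N, A_y = 615.9 N, C_y = 1178 N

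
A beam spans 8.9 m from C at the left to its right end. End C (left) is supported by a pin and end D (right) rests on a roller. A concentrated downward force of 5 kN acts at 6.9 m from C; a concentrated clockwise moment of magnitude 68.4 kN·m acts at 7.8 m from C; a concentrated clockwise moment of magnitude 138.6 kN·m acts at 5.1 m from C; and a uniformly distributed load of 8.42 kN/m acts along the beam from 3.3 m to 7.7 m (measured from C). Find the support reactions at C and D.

Resultant of the distributed load: 8.42 × 4.4 = 37.048 kN at 5.5 m from C.
Moments about C: D_y·8.9 − 5·6.9 − 68.4 − 138.6 − (8.42·4.4)·5.5 = 0 → D_y = 445.264/8.9 = 50.0297 ≈ 50.03 kN.
ΣF_y = 0: C_y + 50.0297 − 5 − 8.42·4.4 = 0 → C_y = -7.982 kN.
ΣF_x = 0: no horizontal applied forces, so C_x = 0.

C_x = 0, C_y = -7.982 kN, D_y = 50.03 kN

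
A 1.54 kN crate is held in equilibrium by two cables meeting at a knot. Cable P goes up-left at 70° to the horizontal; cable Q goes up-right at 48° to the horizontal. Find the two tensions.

ΣF_x = 0: −T_P·cos70° + T_Q·cos48° = 0 → T_Q = 0.511141·T_P.
ΣF_y = 0: T_P·sin70° + T_Q·sin48° = 1.54.
Substitute: T_P·(0.939693 + 0.511141·0.743145) = 1.54 → T_P = 1.16707 ≈ 1.167 kN.
Then T_Q = 0.511141 × 1.16707 = 0.5965 kN.

T_P = 1.167 kN, T_Q = 0.5965 kN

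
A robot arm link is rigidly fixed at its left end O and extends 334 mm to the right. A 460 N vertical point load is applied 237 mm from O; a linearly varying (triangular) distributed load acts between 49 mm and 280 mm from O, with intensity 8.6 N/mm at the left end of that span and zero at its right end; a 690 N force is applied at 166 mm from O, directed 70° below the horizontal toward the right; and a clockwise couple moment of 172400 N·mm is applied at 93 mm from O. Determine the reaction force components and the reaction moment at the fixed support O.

O_x = -236.0 N, O_y = 2102 N, M_O = 514200 N·mm

Resultant of the triangular load: ½ × 8.6 × 231 = 993.3 N, acting at 126 mm from O (one-third of the span from the peak).
ΣF_x = 0: O_x + 690·cos70° = 0 → O_x = -236.0 N.
ΣF_y = 0: O_y − 460 − ½·8.6·231 − 690·sin70° = 0 → O_y = 2102 N.
ΣM about O: M_O − 460·237 − (½·8.6·231)·126 − 690·sin70°·166 − 172400 = 0 → M_O = 514200 N·mm.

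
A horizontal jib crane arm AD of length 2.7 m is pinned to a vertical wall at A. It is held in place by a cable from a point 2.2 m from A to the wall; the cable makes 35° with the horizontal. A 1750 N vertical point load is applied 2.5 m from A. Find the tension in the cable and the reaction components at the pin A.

ΣM about A: T·sin35°·2.2 − 1750·2.5 = 0 → T = 4375/(2.2·0.573576) = 3467.08 ≈ 3467 N.
ΣF_x = 0: A_x − T·cos35° = 0 → A_x = 3467.08 × 0.819152 = 2840 N.
ΣF_y = 0: A_y + T·sin35° − 1750 = 0 → A_y = 1750 − 3467.08 × 0.573576 = -238.6 N.

T = 3467 N, A_x = 2840 N, A_y = -238.6 N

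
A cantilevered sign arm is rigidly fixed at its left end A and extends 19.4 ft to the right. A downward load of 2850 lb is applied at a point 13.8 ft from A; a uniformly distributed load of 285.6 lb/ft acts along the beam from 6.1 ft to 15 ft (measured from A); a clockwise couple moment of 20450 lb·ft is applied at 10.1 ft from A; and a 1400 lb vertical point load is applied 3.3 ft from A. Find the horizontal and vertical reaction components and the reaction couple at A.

A_x = 0, A_y = 6792 lb, M_A = 91220 lb·ft

Resultant of the distributed load: 285.6 × 8.9 = 2541.84 lb at 10.55 ft from A.
ΣF_x = 0: A_x = 0.
ΣF_y = 0: A_y − 2850 − 285.6·8.9 − 1400 = 0 → A_y = 6792 lb.
ΣM about A: M_A − 2850·13.8 − (285.6·8.9)·10.55 − 20450 − 1400·3.3 = 0 → M_A = 91220 lb·ft.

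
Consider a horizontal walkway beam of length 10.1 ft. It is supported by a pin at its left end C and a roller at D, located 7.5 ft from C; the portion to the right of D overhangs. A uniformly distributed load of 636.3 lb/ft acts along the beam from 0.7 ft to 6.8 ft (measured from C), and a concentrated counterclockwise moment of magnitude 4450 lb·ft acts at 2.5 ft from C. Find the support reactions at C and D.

C_x = 0, C_y = 2534 lb, D_y = 1347 lb

Resultant of the distributed load: 636.3 × 6.1 = 3881.43 lb at 3.75 ft from C.
Moments about C: D_y·7.5 − (636.3·6.1)·3.75 + 4450 = 0 → D_y = 10105.3625/7.5 = 1347.38 ≈ 1347 lb.
ΣF_y = 0: C_y + 1347.38 − 636.3·6.1 = 0 → C_y = 2534 lb.
ΣF_x = 0: no horizontal applied forces, so C_x = 0.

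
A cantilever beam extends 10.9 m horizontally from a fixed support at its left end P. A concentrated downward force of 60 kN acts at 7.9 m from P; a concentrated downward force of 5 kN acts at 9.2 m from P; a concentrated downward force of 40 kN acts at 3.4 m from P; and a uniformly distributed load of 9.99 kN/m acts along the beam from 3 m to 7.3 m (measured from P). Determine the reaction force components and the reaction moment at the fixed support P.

Resultant of the distributed load: 9.99 × 4.3 = 42.957 kN at 5.15 m from P.
ΣF_x = 0: P_x = 0.
ΣF_y = 0: P_y − 60 − 5 − 40 − 9.99·4.3 = 0 → P_y = 148.0 kN.
ΣM about P: M_P − 60·7.9 − 5·9.2 − 40·3.4 − (9.99·4.3)·5.15 = 0 → M_P = 877.2 kN·m.

P_x = 0, P_y = 148.0 kN, M_P = 877.2 kN·m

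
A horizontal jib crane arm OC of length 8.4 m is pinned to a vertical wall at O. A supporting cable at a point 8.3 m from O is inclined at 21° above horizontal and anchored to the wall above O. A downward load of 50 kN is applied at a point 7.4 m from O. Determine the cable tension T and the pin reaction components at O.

T = 124.4 kN, O_x = 116.1 kN, O_y = 5.422 kN

ΣM about O: T·sin21°·8.3 − 50·7.4 = 0 → T = 370/(8.3·0.358368) = 124.393 ≈ 124.4 kN.
ΣF_x = 0: O_x − T·cos21° = 0 → O_x = 124.393 × 0.93358 = 116.1 kN.
ΣF_y = 0: O_y + T·sin21° − 50 = 0 → O_y = 50 − 124.393 × 0.358368 = 5.422 kN.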